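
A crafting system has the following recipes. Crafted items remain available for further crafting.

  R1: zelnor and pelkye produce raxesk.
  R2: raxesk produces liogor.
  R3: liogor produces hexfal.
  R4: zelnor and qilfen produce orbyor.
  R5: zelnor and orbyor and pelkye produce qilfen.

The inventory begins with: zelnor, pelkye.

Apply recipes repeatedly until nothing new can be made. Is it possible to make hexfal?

Using R1, zelnor and pelkye make raxesk.
Using R2, raxesk makes liogor.
Using R3, liogor makes hexfal.

Yes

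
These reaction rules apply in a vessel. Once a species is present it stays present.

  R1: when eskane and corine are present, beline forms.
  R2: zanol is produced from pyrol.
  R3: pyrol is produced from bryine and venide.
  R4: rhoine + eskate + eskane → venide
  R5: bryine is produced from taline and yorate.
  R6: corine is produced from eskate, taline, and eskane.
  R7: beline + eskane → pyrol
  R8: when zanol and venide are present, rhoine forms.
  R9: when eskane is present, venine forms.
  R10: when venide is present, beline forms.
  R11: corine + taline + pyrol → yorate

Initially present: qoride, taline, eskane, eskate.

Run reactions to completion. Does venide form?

No

venide would need rhoine, eskate, and eskane (R4), but rhoine never forms.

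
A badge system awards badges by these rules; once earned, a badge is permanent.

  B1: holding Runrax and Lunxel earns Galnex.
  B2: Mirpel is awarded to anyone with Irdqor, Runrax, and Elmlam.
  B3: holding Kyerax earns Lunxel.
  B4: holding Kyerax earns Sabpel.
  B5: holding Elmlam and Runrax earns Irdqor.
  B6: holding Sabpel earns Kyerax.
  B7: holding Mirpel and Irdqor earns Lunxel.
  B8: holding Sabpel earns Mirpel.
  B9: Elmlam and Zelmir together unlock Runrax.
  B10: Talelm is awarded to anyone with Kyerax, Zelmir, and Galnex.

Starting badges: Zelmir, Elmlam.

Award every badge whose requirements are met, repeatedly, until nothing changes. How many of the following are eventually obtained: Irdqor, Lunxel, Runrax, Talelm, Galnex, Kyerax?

4

With Elmlam and Zelmir, Runrax is earned (B9).
With Elmlam and Runrax, Irdqor is earned (B5).
With Irdqor, Runrax, and Elmlam, Mirpel is earned (B2).
With Mirpel and Irdqor, Lunxel is earned (B7).
With Runrax and Lunxel, Galnex is earned (B1).
Irdqor: reached.
Lunxel: reached.
Runrax: reached.
Talelm would need Kyerax, Zelmir, and Galnex (B10), but Kyerax is never earned.
Galnex: reached.
Kyerax would need Sabpel (B6), but Sabpel is never earned.
Reached: Irdqor, Lunxel, Runrax, and Galnex — 4 of the 6.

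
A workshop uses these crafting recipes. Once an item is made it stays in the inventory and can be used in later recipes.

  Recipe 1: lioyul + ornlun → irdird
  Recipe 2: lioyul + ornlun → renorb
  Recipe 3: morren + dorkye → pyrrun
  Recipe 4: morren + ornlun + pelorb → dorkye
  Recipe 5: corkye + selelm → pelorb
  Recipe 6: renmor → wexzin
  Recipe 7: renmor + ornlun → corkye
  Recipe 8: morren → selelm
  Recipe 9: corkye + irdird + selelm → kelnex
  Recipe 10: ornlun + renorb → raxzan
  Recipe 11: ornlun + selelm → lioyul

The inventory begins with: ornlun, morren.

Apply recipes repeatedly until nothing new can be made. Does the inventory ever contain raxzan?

Yes

Using Recipe 8, morren makes selelm.
ornlun + selelm → lioyul (Recipe 11).
Using Recipe 2, lioyul and ornlun make renorb.
ornlun + renorb → raxzan (Recipe 10).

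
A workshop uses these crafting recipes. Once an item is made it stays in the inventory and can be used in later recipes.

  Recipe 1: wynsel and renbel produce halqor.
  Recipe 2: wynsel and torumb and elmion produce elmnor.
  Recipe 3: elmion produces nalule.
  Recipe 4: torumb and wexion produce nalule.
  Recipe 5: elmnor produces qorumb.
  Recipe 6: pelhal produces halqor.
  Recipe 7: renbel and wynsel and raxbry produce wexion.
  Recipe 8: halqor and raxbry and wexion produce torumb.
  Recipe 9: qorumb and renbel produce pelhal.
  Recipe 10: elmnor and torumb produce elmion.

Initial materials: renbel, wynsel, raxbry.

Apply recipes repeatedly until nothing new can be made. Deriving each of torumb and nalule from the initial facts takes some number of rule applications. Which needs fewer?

torumb

torumb: wynsel and renbel → halqor (Recipe 1). renbel and wynsel and raxbry → wexion (Recipe 7). Using Recipe 8, halqor, raxbry, and wexion make torumb. [3 rule applications]
nalule: Using Recipe 1, wynsel and renbel make halqor. renbel and wynsel and raxbry → wexion (Recipe 7). Using Recipe 8, halqor, raxbry, and wexion make torumb. Using Recipe 4, torumb and wexion make nalule. [4 rule applications]
torumb needs fewer.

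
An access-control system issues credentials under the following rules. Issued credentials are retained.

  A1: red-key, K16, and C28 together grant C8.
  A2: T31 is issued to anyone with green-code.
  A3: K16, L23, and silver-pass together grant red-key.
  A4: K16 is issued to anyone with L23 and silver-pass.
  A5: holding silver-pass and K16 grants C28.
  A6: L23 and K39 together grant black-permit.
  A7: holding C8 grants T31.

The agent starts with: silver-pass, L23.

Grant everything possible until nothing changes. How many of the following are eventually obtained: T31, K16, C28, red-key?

Holding L23 and silver-pass grants K16 (A4).
Holding K16, L23, and silver-pass grants red-key (A3).
Holding silver-pass and K16 grants C28 (A5).
Holding red-key, K16, and C28 grants C8 (A1).
Holding C8 grants T31 (A7).
T31: reached.
K16: reached.
C28: reached.
red-key: reached.
All 4 are reached.

4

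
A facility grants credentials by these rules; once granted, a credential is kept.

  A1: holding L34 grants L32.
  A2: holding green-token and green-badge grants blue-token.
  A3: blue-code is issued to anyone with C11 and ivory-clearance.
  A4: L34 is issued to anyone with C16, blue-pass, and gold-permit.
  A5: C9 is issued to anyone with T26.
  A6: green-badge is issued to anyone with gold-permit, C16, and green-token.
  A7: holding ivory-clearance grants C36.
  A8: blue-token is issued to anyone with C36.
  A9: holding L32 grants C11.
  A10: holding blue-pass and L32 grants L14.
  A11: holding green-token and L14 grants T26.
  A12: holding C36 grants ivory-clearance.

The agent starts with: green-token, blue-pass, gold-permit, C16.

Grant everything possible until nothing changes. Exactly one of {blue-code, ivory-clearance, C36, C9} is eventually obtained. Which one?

Holding C16, blue-pass, and gold-permit grants L34 (A4).
Holding L34 grants L32 (A1).
Holding blue-pass and L32 grants L14 (A10).
Holding green-token and L14 grants T26 (A11).
Holding T26 grants C9 (A5).
ivory-clearance would need C36 (A12), but C36 is never granted. blue-code would need C11 and ivory-clearance (A3), but ivory-clearance is never granted. C36 would need ivory-clearance (A7), but ivory-clearance is never granted.

C9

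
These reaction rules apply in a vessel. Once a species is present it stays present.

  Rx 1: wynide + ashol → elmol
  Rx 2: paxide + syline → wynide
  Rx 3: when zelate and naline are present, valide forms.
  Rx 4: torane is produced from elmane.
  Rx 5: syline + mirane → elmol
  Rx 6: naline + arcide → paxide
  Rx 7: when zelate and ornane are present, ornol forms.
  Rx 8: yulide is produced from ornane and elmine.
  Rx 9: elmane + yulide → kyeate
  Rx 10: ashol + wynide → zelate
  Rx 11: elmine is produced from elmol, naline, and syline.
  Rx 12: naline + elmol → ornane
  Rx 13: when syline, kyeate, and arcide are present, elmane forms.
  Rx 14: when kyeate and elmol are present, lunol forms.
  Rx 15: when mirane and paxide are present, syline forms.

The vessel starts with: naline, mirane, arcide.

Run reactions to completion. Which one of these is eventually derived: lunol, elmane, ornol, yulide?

yulide

naline and arcide present → paxide forms (Rx 6).
mirane and paxide present → syline forms (Rx 15).
syline and mirane present → elmol forms (Rx 5).
naline and elmol present → ornane forms (Rx 12).
elmol, naline, and syline present → elmine forms (Rx 11).
ornane and elmine present → yulide forms (Rx 8).
lunol would need kyeate and elmol (Rx 14), but kyeate never forms. elmane would need syline, kyeate, and arcide (Rx 13), but kyeate never forms. ornol would need zelate and ornane (Rx 7), but zelate never forms.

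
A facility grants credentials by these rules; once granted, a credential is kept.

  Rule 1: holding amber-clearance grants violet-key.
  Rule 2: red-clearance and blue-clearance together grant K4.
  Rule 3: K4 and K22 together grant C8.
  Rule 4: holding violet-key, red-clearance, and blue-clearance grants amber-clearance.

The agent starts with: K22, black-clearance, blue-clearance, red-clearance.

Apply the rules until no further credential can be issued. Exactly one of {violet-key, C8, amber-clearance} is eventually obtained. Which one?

C8

Holding red-clearance and blue-clearance grants K4 (Rule 2).
Holding K4 and K22 grants C8 (Rule 3).
amber-clearance would need violet-key, red-clearance, and blue-clearance (Rule 4), but violet-key is never granted. violet-key would need amber-clearance (Rule 1), but amber-clearance is never granted.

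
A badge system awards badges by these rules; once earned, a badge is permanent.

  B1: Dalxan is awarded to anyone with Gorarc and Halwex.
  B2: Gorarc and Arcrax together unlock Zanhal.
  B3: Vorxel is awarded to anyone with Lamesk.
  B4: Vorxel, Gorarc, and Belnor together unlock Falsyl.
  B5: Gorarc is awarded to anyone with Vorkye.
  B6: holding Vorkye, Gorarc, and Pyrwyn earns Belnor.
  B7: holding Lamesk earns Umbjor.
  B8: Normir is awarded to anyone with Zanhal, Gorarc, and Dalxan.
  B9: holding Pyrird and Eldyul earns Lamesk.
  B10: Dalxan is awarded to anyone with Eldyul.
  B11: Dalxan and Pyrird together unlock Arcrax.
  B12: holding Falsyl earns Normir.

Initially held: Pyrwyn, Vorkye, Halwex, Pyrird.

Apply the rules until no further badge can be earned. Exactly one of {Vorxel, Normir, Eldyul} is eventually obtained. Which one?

With Vorkye, Gorarc is earned (B5).
With Gorarc and Halwex, Dalxan is earned (B1).
With Dalxan and Pyrird, Arcrax is earned (B11).
With Gorarc and Arcrax, Zanhal is earned (B2).
With Zanhal, Gorarc, and Dalxan, Normir is earned (B8).
Vorxel would need Lamesk (B3), but Lamesk is never earned. No rule produces Eldyul, and it is not given.

Normir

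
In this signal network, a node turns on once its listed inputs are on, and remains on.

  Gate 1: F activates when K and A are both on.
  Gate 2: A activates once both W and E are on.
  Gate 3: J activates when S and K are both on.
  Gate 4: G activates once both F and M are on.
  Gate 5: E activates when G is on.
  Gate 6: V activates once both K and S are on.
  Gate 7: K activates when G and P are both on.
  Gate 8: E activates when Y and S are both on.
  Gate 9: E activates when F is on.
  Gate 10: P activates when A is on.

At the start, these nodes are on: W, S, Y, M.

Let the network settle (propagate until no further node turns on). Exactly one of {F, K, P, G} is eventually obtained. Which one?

Y and S are on, so E activates (Gate 8).
Gate 2: W and E on → A on.
Gate 10: A on → P on.
F would need K and A (Gate 1), but K never turns on. G would need F and M (Gate 4), but F never turns on. K would need G and P (Gate 7), but G never turns on.

P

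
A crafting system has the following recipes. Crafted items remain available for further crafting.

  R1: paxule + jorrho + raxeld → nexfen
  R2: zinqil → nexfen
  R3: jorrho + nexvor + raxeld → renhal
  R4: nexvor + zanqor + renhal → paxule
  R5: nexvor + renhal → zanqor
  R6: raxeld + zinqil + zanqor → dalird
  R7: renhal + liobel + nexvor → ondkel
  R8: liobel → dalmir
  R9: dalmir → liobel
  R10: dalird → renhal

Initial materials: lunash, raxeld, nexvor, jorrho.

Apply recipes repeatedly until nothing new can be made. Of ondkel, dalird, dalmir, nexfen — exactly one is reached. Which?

jorrho + nexvor + raxeld → renhal (R3).
Using R5, nexvor and renhal make zanqor.
nexvor + zanqor + renhal → paxule (R4).
paxule + jorrho + raxeld → nexfen (R1).
ondkel would need renhal, liobel, and nexvor (R7), but liobel is never obtained. dalird would need raxeld, zinqil, and zanqor (R6), but zinqil is never obtained. dalmir would need liobel (R8), but liobel is never obtained.

nexfen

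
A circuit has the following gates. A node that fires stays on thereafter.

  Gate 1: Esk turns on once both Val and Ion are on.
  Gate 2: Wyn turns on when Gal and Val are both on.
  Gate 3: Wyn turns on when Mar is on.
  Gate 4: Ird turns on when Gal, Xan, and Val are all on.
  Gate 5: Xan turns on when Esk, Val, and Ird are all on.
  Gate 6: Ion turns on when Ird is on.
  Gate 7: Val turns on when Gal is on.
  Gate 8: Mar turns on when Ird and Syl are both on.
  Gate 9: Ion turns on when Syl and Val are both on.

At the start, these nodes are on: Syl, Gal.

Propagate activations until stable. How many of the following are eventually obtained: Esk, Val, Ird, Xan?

Gate 7: Gal on → Val on.
Syl and Val are on, so Ion turns on (Gate 9).
Gate 1: Val and Ion on → Esk on.
Esk: reached.
Val: reached.
Ird would need Gal, Xan, and Val (Gate 4), but Xan never turns on.
Xan would need Esk, Val, and Ird (Gate 5), but Ird never turns on.
Reached: Esk and Val — 2 of the 4.

2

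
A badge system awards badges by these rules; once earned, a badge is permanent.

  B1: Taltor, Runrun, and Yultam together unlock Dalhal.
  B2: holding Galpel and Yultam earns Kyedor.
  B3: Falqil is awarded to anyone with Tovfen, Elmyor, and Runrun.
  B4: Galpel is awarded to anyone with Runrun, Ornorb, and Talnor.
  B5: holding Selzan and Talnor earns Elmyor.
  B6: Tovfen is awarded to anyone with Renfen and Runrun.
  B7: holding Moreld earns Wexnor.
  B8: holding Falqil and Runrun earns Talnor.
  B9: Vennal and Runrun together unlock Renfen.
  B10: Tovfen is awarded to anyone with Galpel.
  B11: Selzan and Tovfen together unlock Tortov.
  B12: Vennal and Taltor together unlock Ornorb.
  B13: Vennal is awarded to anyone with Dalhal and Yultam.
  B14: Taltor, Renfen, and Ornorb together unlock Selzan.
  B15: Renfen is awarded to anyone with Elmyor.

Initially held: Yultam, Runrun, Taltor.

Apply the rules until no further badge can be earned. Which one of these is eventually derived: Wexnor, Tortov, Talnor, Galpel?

With Taltor, Runrun, and Yultam, Dalhal is earned (B1).
With Dalhal and Yultam, Vennal is earned (B13).
With Vennal and Runrun, Renfen is earned (B9).
With Vennal and Taltor, Ornorb is earned (B12).
With Renfen and Runrun, Tovfen is earned (B6).
With Taltor, Renfen, and Ornorb, Selzan is earned (B14).
With Selzan and Tovfen, Tortov is earned (B11).
Wexnor would need Moreld (B7), but Moreld is never earned. Galpel would need Runrun, Ornorb, and Talnor (B4), but Talnor is never earned. Talnor would need Falqil and Runrun (B8), but Falqil is never earned.

Tortov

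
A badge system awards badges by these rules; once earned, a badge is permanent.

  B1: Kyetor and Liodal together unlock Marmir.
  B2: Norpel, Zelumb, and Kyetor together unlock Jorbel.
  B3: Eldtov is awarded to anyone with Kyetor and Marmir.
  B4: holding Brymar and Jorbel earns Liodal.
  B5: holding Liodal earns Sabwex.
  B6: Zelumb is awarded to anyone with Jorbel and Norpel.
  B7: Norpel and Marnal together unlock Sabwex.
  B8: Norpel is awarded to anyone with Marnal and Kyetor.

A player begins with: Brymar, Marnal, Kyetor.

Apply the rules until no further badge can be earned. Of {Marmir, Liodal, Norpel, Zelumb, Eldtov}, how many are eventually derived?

With Marnal and Kyetor, Norpel is earned (B8).
Marmir would need Kyetor and Liodal (B1), but Liodal is never earned.
Liodal would need Brymar and Jorbel (B4), but Jorbel is never earned.
Norpel: reached.
Zelumb would need Jorbel and Norpel (B6), but Jorbel is never earned.
Eldtov would need Kyetor and Marmir (B3), but Marmir is never earned.
Reached: Norpel — 1 of the 5.

1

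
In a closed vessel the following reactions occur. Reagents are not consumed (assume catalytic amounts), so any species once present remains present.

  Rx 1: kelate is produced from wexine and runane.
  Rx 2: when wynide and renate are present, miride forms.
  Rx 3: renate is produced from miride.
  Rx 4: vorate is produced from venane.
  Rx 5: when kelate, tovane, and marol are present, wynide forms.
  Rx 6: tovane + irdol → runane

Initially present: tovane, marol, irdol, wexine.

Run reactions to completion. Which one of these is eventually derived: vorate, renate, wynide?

wynide

tovane and irdol present → runane forms (Rx 6).
wexine and runane present → kelate forms (Rx 1).
kelate, tovane, and marol present → wynide forms (Rx 5).
renate would need miride (Rx 3), but miride never forms. vorate would need venane (Rx 4), but venane never forms.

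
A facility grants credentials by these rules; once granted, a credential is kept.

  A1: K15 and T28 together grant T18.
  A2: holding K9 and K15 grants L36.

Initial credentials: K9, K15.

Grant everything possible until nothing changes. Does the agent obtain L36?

Holding K9 and K15 grants L36 (A2).

Yes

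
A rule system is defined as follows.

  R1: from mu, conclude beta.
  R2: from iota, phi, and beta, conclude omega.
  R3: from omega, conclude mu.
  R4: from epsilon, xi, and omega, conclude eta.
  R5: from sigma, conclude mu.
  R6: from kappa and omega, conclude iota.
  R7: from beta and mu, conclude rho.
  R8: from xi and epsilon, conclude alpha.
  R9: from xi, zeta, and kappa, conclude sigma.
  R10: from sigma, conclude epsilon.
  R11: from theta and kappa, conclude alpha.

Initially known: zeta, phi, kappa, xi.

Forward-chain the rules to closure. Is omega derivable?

omega would need iota, phi, and beta (R2), but iota is never established.

No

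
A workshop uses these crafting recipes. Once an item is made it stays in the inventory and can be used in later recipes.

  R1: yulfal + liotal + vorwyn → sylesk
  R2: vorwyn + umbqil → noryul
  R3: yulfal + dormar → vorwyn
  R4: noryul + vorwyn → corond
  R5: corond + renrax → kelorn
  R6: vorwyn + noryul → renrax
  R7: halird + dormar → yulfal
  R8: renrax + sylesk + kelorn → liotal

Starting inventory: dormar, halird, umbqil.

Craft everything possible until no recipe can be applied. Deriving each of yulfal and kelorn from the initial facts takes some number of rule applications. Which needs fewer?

yulfal: halird + dormar → yulfal (R7). [1 rule application]
kelorn: Using R7, halird and dormar make yulfal. Using R3, yulfal and dormar make vorwyn. vorwyn + umbqil → noryul (R2). Using R6, vorwyn and noryul make renrax. Using R4, noryul and vorwyn make corond. Using R5, corond and renrax make kelorn. [6 rule applications]
yulfal needs fewer.

yulfal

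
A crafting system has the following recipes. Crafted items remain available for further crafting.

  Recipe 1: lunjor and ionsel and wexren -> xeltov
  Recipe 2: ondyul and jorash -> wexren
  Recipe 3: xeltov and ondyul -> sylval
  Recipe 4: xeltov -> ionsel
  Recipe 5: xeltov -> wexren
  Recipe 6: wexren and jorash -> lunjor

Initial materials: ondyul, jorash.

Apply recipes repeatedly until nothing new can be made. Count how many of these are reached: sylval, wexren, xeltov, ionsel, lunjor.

2

ondyul and jorash -> wexren (Recipe 2).
Using Recipe 6, wexren and jorash make lunjor.
sylval would need xeltov and ondyul (Recipe 3), but xeltov is never obtained.
wexren: reached.
xeltov would need lunjor, ionsel, and wexren (Recipe 1), but ionsel is never obtained.
ionsel would need xeltov (Recipe 4), but xeltov is never obtained.
lunjor: reached.
Reached: wexren and lunjor — 2 of the 5.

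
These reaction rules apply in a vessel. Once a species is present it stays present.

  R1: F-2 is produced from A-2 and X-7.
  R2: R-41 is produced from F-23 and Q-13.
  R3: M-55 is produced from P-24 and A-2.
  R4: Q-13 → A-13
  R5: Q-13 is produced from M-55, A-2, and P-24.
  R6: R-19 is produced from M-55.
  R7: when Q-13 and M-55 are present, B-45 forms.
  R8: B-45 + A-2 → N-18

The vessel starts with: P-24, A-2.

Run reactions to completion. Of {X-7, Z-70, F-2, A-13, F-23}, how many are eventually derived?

1

P-24 and A-2 present → M-55 forms (R3).
M-55, A-2, and P-24 present → Q-13 forms (R5).
Q-13 present → A-13 forms (R4).
No rule produces X-7, and it is not given.
No rule produces Z-70, and it is not given.
F-2 would need A-2 and X-7 (R1), but X-7 never forms.
A-13: reached.
No rule produces F-23, and it is not given.
Reached: A-13 — 1 of the 5.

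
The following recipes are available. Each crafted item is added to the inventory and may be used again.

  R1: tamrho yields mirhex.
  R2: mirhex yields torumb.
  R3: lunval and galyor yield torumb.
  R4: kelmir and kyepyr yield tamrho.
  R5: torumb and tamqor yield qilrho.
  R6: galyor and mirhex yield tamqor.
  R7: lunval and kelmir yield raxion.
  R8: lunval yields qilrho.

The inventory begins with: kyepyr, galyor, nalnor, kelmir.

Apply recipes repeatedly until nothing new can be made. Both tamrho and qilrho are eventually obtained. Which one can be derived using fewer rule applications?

tamrho: kelmir and kyepyr → tamrho (R4). [1 rule application]
qilrho: Using R4, kelmir and kyepyr make tamrho. Using R1, tamrho makes mirhex. Using R6, galyor and mirhex make tamqor. mirhex → torumb (R2). torumb and tamqor → qilrho (R5). [5 rule applications]
tamrho needs fewer.

tamrho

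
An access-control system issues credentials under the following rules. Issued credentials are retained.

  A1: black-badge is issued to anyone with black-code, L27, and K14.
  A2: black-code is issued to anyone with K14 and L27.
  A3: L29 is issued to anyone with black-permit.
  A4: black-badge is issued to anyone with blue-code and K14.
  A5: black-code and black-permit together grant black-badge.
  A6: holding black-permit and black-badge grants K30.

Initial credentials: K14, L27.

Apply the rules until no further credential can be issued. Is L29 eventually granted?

L29 would need black-permit (A3), but black-permit is never granted.

No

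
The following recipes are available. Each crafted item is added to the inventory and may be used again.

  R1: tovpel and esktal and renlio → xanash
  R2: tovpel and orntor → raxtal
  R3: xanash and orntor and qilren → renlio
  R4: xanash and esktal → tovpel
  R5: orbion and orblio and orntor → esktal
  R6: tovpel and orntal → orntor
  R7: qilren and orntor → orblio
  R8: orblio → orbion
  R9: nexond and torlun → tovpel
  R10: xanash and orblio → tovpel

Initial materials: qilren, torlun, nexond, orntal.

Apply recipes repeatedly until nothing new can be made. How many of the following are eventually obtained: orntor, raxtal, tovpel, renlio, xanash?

3

nexond and torlun → tovpel (R9).
Using R6, tovpel and orntal make orntor.
tovpel and orntor → raxtal (R2).
orntor: reached.
raxtal: reached.
tovpel: reached.
renlio would need xanash, orntor, and qilren (R3), but xanash is never obtained.
xanash would need tovpel, esktal, and renlio (R1), but renlio is never obtained.
Reached: orntor, raxtal, and tovpel — 3 of the 5.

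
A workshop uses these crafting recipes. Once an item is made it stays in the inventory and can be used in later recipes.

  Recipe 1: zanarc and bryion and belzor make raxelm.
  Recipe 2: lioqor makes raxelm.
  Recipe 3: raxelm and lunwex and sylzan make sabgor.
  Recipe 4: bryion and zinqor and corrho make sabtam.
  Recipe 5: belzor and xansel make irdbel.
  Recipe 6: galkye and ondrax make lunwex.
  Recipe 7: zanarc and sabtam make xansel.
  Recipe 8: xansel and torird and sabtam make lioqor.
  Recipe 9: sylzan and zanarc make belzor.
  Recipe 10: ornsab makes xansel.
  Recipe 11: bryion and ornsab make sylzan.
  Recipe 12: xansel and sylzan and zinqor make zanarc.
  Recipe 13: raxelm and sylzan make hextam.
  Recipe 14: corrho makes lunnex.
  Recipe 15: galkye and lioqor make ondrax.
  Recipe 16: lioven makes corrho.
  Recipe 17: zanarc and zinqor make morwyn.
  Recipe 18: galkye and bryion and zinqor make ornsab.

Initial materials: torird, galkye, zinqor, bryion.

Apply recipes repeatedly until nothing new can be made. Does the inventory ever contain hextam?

Yes

galkye and bryion and zinqor → ornsab (Recipe 18).
ornsab → xansel (Recipe 10).
Using Recipe 11, bryion and ornsab make sylzan.
xansel and sylzan and zinqor → zanarc (Recipe 12).
Using Recipe 9, sylzan and zanarc make belzor.
Using Recipe 1, zanarc, bryion, and belzor make raxelm.
raxelm and sylzan → hextam (Recipe 13).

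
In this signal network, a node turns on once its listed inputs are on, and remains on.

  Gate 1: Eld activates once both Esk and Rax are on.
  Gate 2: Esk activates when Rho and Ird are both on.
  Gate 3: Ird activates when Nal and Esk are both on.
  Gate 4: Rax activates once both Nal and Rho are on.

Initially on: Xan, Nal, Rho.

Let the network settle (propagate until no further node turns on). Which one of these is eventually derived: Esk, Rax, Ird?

Nal and Rho are on, so Rax activates (Gate 4).
Ird would need Nal and Esk (Gate 3), but Esk never turns on. Esk would need Rho and Ird (Gate 2), but Ird never turns on.

Rax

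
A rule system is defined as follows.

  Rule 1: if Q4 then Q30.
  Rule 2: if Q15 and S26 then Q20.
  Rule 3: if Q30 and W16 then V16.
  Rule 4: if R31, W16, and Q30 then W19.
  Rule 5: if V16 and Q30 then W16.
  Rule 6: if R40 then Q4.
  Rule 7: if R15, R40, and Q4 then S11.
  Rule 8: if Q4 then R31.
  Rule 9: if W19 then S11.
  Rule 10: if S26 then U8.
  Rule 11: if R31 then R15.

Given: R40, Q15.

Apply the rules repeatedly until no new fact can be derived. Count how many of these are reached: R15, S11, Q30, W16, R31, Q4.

5

R40 holds, so Q4 follows (Rule 6).
From Q4, Rule 1 gives Q30.
Q4 holds, so R31 follows (Rule 8).
R31 holds, so R15 follows (Rule 11).
From R15, R40, and Q4, Rule 7 gives S11.
R15: reached.
S11: reached.
Q30: reached.
W16 would need V16 and Q30 (Rule 5), but V16 is never established.
R31: reached.
Q4: reached.
Reached: R15, S11, Q30, R31, and Q4 — 5 of the 6.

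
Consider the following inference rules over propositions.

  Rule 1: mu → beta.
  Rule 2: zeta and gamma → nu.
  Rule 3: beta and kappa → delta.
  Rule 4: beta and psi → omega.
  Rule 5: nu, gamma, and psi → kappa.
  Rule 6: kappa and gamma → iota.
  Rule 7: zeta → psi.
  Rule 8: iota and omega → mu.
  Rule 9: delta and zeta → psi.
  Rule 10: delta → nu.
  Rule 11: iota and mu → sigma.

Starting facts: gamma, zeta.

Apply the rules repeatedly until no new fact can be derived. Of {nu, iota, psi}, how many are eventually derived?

zeta holds, so psi follows (Rule 7).
zeta and gamma hold, so nu follows (Rule 2).
From nu, gamma, and psi, Rule 5 gives kappa.
From kappa and gamma, Rule 6 gives iota.
nu: reached.
iota: reached.
psi: reached.
All 3 are reached.

3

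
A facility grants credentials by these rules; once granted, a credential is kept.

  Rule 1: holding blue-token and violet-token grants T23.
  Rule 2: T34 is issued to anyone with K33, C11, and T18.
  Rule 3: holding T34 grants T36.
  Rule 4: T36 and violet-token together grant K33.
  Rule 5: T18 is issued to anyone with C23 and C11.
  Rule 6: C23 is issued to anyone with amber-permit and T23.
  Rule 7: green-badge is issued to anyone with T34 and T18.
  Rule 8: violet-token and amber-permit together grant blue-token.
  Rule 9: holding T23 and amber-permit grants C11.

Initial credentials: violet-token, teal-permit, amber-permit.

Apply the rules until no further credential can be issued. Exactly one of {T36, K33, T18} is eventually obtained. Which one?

T18

Holding violet-token and amber-permit grants blue-token (Rule 8).
Holding blue-token and violet-token grants T23 (Rule 1).
Holding amber-permit and T23 grants C23 (Rule 6).
Holding T23 and amber-permit grants C11 (Rule 9).
Holding C23 and C11 grants T18 (Rule 5).
T36 would need T34 (Rule 3), but T34 is never granted. K33 would need T36 and violet-token (Rule 4), but T36 is never granted.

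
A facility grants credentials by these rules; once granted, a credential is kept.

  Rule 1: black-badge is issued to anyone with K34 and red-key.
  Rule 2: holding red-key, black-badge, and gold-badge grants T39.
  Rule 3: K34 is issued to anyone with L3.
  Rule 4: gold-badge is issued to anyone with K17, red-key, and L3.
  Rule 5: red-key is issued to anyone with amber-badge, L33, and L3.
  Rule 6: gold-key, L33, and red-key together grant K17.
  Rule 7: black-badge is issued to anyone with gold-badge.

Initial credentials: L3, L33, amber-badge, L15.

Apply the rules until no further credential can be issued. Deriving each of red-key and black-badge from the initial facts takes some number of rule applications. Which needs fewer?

red-key: Holding amber-badge, L33, and L3 grants red-key (Rule 5). [1 rule application]
black-badge: Holding amber-badge, L33, and L3 grants red-key (Rule 5). Holding L3 grants K34 (Rule 3). Holding K34 and red-key grants black-badge (Rule 1). [3 rule applications]
red-key needs fewer.

red-key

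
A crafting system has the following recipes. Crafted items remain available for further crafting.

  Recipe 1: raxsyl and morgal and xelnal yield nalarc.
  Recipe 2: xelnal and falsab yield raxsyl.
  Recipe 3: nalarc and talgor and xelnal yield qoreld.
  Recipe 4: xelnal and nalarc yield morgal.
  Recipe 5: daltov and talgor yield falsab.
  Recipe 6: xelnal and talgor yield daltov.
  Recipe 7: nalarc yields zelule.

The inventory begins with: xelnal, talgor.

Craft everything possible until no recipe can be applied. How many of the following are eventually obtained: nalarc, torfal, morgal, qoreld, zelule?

0

nalarc would need raxsyl, morgal, and xelnal (Recipe 1), but morgal is never obtained.
No rule produces torfal, and it is not given.
morgal would need xelnal and nalarc (Recipe 4), but nalarc is never obtained.
qoreld would need nalarc, talgor, and xelnal (Recipe 3), but nalarc is never obtained.
zelule would need nalarc (Recipe 7), but nalarc is never obtained.
None of the 5 are reached.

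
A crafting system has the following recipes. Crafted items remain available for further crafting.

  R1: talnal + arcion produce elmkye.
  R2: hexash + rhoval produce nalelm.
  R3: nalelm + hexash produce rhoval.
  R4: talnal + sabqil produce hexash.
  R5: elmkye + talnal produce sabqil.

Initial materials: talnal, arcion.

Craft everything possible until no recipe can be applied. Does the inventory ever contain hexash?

Using R1, talnal and arcion make elmkye.
elmkye + talnal → sabqil (R5).
talnal + sabqil → hexash (R4).

Yes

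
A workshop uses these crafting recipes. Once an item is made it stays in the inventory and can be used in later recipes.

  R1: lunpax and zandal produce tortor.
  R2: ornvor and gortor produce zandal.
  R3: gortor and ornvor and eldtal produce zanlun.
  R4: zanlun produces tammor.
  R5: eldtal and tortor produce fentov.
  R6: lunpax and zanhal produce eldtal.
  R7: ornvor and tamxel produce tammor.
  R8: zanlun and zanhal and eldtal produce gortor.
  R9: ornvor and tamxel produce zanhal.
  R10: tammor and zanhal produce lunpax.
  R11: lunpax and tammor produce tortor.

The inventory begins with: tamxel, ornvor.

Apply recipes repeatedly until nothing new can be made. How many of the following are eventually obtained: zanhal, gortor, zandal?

ornvor and tamxel → zanhal (R9).
zanhal: reached.
gortor would need zanlun, zanhal, and eldtal (R8), but zanlun is never obtained.
zandal would need ornvor and gortor (R2), but gortor is never obtained.
Reached: zanhal — 1 of the 3.

1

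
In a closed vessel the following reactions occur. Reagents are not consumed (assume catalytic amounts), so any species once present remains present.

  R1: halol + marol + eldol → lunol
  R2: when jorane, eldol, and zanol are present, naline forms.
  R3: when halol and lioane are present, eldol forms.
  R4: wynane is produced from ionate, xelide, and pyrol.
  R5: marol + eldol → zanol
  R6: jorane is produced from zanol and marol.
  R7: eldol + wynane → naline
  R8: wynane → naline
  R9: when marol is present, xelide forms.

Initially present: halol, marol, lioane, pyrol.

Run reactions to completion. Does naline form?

halol and lioane present → eldol forms (R3).
marol and eldol present → zanol forms (R5).
zanol and marol present → jorane forms (R6).
jorane, eldol, and zanol present → naline forms (R2).

Yes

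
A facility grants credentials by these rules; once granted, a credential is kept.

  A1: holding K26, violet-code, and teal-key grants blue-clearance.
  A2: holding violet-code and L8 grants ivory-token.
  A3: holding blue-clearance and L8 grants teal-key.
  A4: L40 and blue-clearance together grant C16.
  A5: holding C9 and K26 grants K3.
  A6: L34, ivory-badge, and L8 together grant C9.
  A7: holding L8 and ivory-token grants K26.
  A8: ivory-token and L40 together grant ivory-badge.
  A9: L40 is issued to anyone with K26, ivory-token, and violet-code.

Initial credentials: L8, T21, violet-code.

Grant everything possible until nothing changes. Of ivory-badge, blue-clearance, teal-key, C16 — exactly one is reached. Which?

ivory-badge

Holding violet-code and L8 grants ivory-token (A2).
Holding L8 and ivory-token grants K26 (A7).
Holding K26, ivory-token, and violet-code grants L40 (A9).
Holding ivory-token and L40 grants ivory-badge (A8).
blue-clearance would need K26, violet-code, and teal-key (A1), but teal-key is never granted. teal-key would need blue-clearance and L8 (A3), but blue-clearance is never granted. C16 would need L40 and blue-clearance (A4), but blue-clearance is never granted.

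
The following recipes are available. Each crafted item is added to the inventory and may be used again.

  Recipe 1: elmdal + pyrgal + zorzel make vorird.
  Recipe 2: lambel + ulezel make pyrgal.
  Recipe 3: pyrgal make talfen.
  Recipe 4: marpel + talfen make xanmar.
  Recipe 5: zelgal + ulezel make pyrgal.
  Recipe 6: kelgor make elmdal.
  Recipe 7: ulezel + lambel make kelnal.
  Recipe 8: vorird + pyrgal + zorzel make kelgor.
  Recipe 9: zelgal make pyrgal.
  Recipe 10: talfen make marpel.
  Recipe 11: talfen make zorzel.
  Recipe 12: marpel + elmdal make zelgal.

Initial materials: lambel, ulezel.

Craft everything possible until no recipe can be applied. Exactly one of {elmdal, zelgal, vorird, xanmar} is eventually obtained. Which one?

xanmar

Using Recipe 2, lambel and ulezel make pyrgal.
pyrgal → talfen (Recipe 3).
talfen → marpel (Recipe 10).
marpel + talfen → xanmar (Recipe 4).
zelgal would need marpel and elmdal (Recipe 12), but elmdal is never obtained. vorird would need elmdal, pyrgal, and zorzel (Recipe 1), but elmdal is never obtained. elmdal would need kelgor (Recipe 6), but kelgor is never obtained.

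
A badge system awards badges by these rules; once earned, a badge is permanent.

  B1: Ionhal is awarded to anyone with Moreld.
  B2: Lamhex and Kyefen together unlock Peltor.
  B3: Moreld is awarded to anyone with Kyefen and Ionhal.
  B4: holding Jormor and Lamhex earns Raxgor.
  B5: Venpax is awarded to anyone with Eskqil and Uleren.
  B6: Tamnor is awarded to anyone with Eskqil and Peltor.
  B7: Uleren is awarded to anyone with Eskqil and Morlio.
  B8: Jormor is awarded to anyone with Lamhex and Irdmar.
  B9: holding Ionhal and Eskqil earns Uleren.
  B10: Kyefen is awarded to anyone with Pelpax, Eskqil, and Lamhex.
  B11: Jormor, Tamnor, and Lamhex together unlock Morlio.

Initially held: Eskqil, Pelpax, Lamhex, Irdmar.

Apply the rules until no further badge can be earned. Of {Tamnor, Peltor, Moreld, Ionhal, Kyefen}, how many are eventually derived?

With Pelpax, Eskqil, and Lamhex, Kyefen is earned (B10).
With Lamhex and Kyefen, Peltor is earned (B2).
With Eskqil and Peltor, Tamnor is earned (B6).
Tamnor: reached.
Peltor: reached.
Moreld would need Kyefen and Ionhal (B3), but Ionhal is never earned.
Ionhal would need Moreld (B1), but Moreld is never earned.
Kyefen: reached.
Reached: Tamnor, Peltor, and Kyefen — 3 of the 5.

3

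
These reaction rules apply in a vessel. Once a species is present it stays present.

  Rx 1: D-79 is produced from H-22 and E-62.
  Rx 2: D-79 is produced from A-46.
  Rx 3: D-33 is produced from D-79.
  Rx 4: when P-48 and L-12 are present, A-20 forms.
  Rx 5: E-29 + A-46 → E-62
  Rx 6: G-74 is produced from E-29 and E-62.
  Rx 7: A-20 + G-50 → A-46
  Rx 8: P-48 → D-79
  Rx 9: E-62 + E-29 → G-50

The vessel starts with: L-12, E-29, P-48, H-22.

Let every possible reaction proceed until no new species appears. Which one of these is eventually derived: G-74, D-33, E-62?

D-33

P-48 present → D-79 forms (Rx 8).
D-79 present → D-33 forms (Rx 3).
E-62 would need E-29 and A-46 (Rx 5), but A-46 never forms. G-74 would need E-29 and E-62 (Rx 6), but E-62 never forms.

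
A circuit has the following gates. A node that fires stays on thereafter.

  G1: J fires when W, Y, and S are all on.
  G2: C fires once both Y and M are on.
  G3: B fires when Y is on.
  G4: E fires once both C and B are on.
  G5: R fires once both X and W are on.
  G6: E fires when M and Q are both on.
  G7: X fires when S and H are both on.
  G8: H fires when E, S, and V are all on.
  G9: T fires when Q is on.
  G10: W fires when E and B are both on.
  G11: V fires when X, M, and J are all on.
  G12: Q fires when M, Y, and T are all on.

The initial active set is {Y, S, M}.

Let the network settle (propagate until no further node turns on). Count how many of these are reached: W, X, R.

G2: Y and M on → C on.
G3: Y on → B on.
G4: C and B on → E on.
E and B are on, so W fires (G10).
W: reached.
X would need S and H (G7), but H never turns on.
R would need X and W (G5), but X never turns on.
Reached: W — 1 of the 3.

1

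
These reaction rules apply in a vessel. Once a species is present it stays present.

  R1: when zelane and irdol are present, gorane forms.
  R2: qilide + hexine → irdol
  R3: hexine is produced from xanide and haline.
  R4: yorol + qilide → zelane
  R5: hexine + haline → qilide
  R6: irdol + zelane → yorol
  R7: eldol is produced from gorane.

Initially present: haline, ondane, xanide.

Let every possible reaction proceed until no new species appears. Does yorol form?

yorol would need irdol and zelane (R6), but zelane never forms.

No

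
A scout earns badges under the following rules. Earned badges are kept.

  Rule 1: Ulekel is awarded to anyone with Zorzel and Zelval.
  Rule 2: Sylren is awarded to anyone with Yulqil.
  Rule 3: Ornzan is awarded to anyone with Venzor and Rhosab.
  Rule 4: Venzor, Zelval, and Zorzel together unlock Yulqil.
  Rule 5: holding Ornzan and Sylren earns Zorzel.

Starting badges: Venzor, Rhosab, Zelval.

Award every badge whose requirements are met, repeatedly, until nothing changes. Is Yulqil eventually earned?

Yulqil would need Venzor, Zelval, and Zorzel (Rule 4), but Zorzel is never earned.

No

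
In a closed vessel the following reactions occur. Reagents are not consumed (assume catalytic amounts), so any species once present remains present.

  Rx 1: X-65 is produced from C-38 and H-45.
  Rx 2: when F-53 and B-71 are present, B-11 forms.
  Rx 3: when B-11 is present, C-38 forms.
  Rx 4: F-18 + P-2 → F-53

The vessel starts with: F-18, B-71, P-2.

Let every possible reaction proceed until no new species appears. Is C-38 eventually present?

Yes

F-18 and P-2 present → F-53 forms (Rx 4).
F-53 and B-71 present → B-11 forms (Rx 2).
B-11 present → C-38 forms (Rx 3).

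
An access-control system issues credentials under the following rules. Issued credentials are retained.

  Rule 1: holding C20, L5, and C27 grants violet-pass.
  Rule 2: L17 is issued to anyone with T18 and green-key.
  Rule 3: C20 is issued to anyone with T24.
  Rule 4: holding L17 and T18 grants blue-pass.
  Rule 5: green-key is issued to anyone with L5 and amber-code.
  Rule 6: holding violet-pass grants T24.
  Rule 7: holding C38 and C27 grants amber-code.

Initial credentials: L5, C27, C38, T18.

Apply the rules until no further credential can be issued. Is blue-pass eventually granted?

Holding C38 and C27 grants amber-code (Rule 7).
Holding L5 and amber-code grants green-key (Rule 5).
Holding T18 and green-key grants L17 (Rule 2).
Holding L17 and T18 grants blue-pass (Rule 4).

Yes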